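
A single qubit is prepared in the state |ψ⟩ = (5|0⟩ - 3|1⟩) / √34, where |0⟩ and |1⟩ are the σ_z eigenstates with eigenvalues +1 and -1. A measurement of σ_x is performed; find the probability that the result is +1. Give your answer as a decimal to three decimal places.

0.059

|+x⟩ = (|0⟩ + |1⟩)/√2, so ⟨+x|ψ⟩ = (2) / (√2·√34).
P = |2|² / 68 = 4/68.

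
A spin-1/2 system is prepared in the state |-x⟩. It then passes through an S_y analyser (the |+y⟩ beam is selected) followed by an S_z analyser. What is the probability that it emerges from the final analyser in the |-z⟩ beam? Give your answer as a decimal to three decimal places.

First analyser (S_y): from |-x⟩, P(|+y⟩) = 1/2.
After stage 1 the state is |+y⟩; P(|-z⟩) = |⟨-z|+y⟩|² = 1/2.
Joint probability = 1/2 × 1/2 = 0.250.

0.250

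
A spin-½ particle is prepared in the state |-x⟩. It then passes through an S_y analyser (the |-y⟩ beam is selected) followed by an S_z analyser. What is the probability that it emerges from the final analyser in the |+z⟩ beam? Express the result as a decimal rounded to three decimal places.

First analyser (S_y): from |-x⟩, P(|-y⟩) = 1/2.
After stage 1 the state is |-y⟩; P(|+z⟩) = |⟨+z|-y⟩|² = 1/2.
Joint probability = 1/2 × 1/2 = 0.250.

0.250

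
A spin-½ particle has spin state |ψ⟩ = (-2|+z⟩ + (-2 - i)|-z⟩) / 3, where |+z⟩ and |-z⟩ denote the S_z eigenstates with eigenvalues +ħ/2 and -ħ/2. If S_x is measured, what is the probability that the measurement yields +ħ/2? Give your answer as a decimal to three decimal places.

0.944

|+x⟩ = (|+z⟩ + |-z⟩)/√2, so ⟨+x|ψ⟩ = (-4 - i) / (√2·3).
P = |-4 - i|² / 18 = 17/18.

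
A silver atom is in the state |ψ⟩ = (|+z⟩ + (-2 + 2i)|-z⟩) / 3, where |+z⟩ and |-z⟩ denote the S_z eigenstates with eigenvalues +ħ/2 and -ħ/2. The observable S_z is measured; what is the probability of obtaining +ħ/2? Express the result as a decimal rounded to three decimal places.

0.111

The +ħ/2 outcome corresponds to |+z⟩. Its amplitude in |ψ⟩ is 1/3.
P = |1|² / 9 = 1/9.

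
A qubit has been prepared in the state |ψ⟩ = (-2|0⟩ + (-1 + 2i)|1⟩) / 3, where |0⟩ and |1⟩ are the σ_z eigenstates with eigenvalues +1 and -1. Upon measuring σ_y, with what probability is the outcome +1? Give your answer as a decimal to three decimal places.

0.056

|+y⟩ = (|0⟩ + i|1⟩)/√2, so ⟨+y|ψ⟩ = (i) / (√2·3).
P = |i|² / 18 = 1/18.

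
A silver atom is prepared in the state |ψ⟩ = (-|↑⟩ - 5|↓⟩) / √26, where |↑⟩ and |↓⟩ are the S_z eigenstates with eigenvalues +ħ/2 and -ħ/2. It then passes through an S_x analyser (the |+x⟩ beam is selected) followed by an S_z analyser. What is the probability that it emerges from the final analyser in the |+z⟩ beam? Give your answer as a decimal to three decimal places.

First analyser (S_x): P(|+x⟩) = |⟨+x|ψ⟩|² = 36/52.
After stage 1 the state is |+x⟩; P(|+z⟩) = |⟨+z|+x⟩|² = 1/2.
Joint probability = 36/52 × 1/2 = 0.346.

0.346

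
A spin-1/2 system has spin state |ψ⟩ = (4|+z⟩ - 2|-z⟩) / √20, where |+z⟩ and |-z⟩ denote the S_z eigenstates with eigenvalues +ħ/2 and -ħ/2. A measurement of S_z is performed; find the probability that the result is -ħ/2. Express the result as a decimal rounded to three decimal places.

The -ħ/2 outcome corresponds to |-z⟩. Its amplitude in |ψ⟩ is -2/√20.
P = |-2|² / 20 = 4/20.

0.200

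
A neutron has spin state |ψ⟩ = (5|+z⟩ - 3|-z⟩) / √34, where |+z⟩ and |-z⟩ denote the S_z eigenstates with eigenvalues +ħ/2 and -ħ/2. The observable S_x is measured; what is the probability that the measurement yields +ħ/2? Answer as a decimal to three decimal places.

|+x⟩ = (|+z⟩ + |-z⟩)/√2, so ⟨+x|ψ⟩ = (2) / (√2·√34).
P = |2|² / 68 = 4/68.

0.059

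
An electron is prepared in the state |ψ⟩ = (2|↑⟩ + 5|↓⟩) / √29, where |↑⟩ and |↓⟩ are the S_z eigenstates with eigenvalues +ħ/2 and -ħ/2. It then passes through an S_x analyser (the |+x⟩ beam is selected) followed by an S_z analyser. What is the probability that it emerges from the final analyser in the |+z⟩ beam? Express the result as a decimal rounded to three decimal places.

First analyser (S_x): P(|+x⟩) = |⟨+x|ψ⟩|² = 49/58.
After stage 1 the state is |+x⟩; P(|+z⟩) = |⟨+z|+x⟩|² = 1/2.
Joint probability = 49/58 × 1/2 = 0.422.

0.422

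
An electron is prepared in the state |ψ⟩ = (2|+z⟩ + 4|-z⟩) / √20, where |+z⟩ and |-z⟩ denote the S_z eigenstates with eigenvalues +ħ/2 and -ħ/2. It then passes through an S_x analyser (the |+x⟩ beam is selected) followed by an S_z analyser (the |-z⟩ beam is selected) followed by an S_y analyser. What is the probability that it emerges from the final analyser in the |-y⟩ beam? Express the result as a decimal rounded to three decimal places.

First analyser (S_x): P(|+x⟩) = |⟨+x|ψ⟩|² = 36/40.
After stage 1 the state is |+x⟩; P(|-z⟩) = |⟨-z|+x⟩|² = 1/2.
After stage 2 the state is |-z⟩; P(|-y⟩) = |⟨-y|-z⟩|² = 1/2.
Joint probability = 36/40 × 1/2 × 1/2 = 0.225.

0.225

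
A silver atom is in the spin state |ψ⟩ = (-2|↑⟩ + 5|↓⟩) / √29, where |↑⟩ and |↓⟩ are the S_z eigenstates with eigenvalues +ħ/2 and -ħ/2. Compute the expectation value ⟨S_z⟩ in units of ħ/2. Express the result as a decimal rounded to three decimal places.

-0.724

⟨σ_z⟩ = |a|² - |b|² divided by |a|²+|b|², with a, b the |↑⟩, |↓⟩ amplitudes.
= (4 - 25)/29 = -21/29.
⟨S_z⟩ = (ħ/2)·⟨σ_z⟩.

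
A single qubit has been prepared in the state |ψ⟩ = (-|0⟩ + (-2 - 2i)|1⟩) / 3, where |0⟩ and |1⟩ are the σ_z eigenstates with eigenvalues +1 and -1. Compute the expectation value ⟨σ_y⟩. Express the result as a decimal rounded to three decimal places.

0.444

⟨σ_y⟩ = 2 Im(a* b)/(|a|²+|b|²) with a = -1, b = (-2 - 2i).
a* b = (2 + 2i), so ⟨σ_y⟩ = 4/9.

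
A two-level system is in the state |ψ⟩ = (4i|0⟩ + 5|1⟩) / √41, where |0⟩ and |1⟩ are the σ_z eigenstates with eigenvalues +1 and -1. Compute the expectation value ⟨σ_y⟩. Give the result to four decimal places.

-0.9756

⟨σ_y⟩ = 2 Im(a* b)/(|a|²+|b|²) with a = 4i, b = 5.
a* b = -20i, so ⟨σ_y⟩ = -40/41.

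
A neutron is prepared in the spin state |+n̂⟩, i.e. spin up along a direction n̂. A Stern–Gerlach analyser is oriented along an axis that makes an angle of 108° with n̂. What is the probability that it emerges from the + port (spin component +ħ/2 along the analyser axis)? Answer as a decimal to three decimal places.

For spin-½, the probability of finding spin-up along an axis at angle θ to the initial spin direction is cos²(θ/2); spin-down is sin²(θ/2).
θ = 108°, so P = cos²(54°) ≈ 0.345.

0.345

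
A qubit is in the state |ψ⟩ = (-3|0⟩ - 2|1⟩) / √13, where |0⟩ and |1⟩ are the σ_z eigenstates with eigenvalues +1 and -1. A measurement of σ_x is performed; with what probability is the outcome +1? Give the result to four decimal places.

|+x⟩ = (|0⟩ + |1⟩)/√2, so ⟨+x|ψ⟩ = (-5) / (√2·√13).
P = |-5|² / 26 = 25/26.

0.9615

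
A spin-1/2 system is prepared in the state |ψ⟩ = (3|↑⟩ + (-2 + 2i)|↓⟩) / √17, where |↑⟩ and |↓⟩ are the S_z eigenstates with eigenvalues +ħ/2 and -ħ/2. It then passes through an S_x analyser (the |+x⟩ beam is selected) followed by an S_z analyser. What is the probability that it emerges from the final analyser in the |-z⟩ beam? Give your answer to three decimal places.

First analyser (S_x): P(|+x⟩) = |⟨+x|ψ⟩|² = 5/34.
After stage 1 the state is |+x⟩; P(|-z⟩) = |⟨-z|+x⟩|² = 1/2.
Joint probability = 5/34 × 1/2 = 0.074.

0.074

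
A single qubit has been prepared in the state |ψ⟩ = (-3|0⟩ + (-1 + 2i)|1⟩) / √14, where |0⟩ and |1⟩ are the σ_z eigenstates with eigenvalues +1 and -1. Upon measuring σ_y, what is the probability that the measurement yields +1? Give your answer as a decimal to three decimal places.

|+y⟩ = (|0⟩ + i|1⟩)/√2, so ⟨+y|ψ⟩ = (-1 + i) / (√2·√14).
P = |-1 + i|² / 28 = 2/28.

0.071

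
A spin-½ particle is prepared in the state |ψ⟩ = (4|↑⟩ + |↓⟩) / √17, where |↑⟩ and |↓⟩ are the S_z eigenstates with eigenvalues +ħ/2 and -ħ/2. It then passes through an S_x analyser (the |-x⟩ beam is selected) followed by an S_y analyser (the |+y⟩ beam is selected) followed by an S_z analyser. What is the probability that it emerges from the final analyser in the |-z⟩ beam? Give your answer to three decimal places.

0.066

First analyser (S_x): P(|-x⟩) = |⟨-x|ψ⟩|² = 9/34.
After stage 1 the state is |-x⟩; P(|+y⟩) = |⟨+y|-x⟩|² = 1/2.
After stage 2 the state is |+y⟩; P(|-z⟩) = |⟨-z|+y⟩|² = 1/2.
Joint probability = 9/34 × 1/2 × 1/2 = 0.066.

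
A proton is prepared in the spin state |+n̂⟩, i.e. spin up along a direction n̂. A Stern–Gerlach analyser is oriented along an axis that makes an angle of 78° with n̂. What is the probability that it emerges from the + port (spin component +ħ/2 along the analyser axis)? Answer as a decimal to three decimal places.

0.604

For spin-½, the probability of finding spin-up along an axis at angle θ to the initial spin direction is cos²(θ/2); spin-down is sin²(θ/2).
θ = 78°, so P = cos²(39°) ≈ 0.604.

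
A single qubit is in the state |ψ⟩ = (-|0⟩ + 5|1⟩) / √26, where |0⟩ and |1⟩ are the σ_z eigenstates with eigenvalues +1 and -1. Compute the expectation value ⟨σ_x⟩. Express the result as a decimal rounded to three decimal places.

-0.385

⟨σ_x⟩ = 2 Re(a* b)/(|a|²+|b|²) with a = -1, b = 5.
a* b = -5, so ⟨σ_x⟩ = -10/26.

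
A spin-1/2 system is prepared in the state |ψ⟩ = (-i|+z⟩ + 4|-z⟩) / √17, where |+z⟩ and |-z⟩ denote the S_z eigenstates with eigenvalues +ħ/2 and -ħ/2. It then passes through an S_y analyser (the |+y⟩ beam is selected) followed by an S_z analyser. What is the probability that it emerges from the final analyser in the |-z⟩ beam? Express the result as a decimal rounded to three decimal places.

0.368

First analyser (S_y): P(|+y⟩) = |⟨+y|ψ⟩|² = 25/34.
After stage 1 the state is |+y⟩; P(|-z⟩) = |⟨-z|+y⟩|² = 1/2.
Joint probability = 25/34 × 1/2 = 0.368.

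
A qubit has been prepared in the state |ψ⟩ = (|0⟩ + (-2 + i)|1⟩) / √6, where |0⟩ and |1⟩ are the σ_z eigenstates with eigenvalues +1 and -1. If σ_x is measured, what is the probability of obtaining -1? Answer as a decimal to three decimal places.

0.833

|-x⟩ = (|0⟩ - |1⟩)/√2, so ⟨-x|ψ⟩ = (3 - i) / (√2·√6).
P = |3 - i|² / 12 = 10/12.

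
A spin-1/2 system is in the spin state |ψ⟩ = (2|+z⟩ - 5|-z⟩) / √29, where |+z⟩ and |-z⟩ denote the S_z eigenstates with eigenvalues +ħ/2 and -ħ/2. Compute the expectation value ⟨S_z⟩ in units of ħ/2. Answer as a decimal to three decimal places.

-0.724

⟨σ_z⟩ = |a|² - |b|² divided by |a|²+|b|², with a, b the |+z⟩, |-z⟩ amplitudes.
= (4 - 25)/29 = -21/29.
⟨S_z⟩ = (ħ/2)·⟨σ_z⟩.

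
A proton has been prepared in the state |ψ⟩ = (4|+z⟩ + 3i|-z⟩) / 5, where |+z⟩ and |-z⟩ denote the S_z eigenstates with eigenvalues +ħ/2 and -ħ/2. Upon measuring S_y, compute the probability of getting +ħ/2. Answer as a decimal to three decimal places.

0.980

|+y⟩ = (|+z⟩ + i|-z⟩)/√2, so ⟨+y|ψ⟩ = (7) / (√2·5).
P = |7|² / 50 = 49/50.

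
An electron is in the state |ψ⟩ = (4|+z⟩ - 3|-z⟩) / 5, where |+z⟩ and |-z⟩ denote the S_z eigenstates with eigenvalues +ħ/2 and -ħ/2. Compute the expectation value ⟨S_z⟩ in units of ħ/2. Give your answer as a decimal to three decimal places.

⟨σ_z⟩ = |a|² - |b|² divided by |a|²+|b|², with a, b the |+z⟩, |-z⟩ amplitudes.
= (16 - 9)/25 = 7/25.
⟨S_z⟩ = (ħ/2)·⟨σ_z⟩.

0.280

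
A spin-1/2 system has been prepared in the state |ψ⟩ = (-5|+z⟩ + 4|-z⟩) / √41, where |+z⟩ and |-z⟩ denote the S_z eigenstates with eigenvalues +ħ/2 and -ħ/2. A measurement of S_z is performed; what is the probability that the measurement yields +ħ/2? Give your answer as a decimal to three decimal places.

The +ħ/2 outcome corresponds to |+z⟩. Its amplitude in |ψ⟩ is -5/√41.
P = |-5|² / 41 = 25/41.

0.610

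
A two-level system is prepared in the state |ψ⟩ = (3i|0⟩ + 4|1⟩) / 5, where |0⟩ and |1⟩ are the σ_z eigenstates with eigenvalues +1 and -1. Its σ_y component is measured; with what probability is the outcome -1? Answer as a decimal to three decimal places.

0.980

|-y⟩ = (|0⟩ - i|1⟩)/√2, so ⟨-y|ψ⟩ = (7i) / (√2·5).
P = |7i|² / 50 = 49/50.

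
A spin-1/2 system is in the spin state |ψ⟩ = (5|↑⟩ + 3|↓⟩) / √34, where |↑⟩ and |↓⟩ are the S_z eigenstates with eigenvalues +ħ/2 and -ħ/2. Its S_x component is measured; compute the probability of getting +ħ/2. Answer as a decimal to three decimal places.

0.941

|+x⟩ = (|↑⟩ + |↓⟩)/√2, so ⟨+x|ψ⟩ = (8) / (√2·√34).
P = |8|² / 68 = 64/68.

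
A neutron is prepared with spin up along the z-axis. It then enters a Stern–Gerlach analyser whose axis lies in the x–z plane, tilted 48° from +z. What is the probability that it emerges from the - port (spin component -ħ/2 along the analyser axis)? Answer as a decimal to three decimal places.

For spin-½, the probability of finding spin-up along an axis at angle θ to the initial spin direction is cos²(θ/2); spin-down is sin²(θ/2).
θ = 48°, so P = sin²(24°) ≈ 0.165.

0.165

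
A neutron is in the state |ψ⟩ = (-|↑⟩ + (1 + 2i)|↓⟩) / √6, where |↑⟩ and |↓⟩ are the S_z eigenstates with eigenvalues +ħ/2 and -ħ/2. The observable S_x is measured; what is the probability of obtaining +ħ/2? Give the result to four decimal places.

0.3333

|+x⟩ = (|↑⟩ + |↓⟩)/√2, so ⟨+x|ψ⟩ = (2i) / (√2·√6).
P = |2i|² / 12 = 4/12.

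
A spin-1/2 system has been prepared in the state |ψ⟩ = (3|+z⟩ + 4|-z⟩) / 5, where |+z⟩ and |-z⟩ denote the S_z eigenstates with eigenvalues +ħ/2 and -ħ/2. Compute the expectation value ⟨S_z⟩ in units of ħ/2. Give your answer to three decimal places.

-0.280

⟨σ_z⟩ = |a|² - |b|² divided by |a|²+|b|², with a, b the |+z⟩, |-z⟩ amplitudes.
= (9 - 16)/25 = -7/25.
⟨S_z⟩ = (ħ/2)·⟨σ_z⟩.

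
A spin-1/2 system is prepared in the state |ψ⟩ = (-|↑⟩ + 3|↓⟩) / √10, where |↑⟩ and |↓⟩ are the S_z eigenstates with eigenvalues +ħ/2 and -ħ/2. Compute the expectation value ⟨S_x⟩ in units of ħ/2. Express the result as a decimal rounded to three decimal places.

-0.600

⟨σ_x⟩ = 2 Re(a* b)/(|a|²+|b|²) with a = -1, b = 3.
a* b = -3, so ⟨σ_x⟩ = -6/10.
⟨S_x⟩ = (ħ/2)·⟨σ_x⟩.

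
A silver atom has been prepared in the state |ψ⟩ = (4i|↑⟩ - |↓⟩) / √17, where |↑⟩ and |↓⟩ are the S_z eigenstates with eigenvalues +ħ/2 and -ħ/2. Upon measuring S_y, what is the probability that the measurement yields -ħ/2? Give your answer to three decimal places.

0.265

|-y⟩ = (|↑⟩ - i|↓⟩)/√2, so ⟨-y|ψ⟩ = (3i) / (√2·√17).
P = |3i|² / 34 = 9/34.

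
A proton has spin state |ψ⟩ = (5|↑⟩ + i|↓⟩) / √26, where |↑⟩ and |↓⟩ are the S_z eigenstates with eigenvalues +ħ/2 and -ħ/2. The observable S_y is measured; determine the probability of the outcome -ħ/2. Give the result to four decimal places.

0.3077

|-y⟩ = (|↑⟩ - i|↓⟩)/√2, so ⟨-y|ψ⟩ = (4) / (√2·√26).
P = |4|² / 52 = 16/52.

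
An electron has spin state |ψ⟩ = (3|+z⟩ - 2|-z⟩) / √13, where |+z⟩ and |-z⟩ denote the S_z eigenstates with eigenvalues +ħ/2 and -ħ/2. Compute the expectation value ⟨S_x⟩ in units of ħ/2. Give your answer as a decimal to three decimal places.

⟨σ_x⟩ = 2 Re(a* b)/(|a|²+|b|²) with a = 3, b = -2.
a* b = -6, so ⟨σ_x⟩ = -12/13.
⟨S_x⟩ = (ħ/2)·⟨σ_x⟩.

-0.923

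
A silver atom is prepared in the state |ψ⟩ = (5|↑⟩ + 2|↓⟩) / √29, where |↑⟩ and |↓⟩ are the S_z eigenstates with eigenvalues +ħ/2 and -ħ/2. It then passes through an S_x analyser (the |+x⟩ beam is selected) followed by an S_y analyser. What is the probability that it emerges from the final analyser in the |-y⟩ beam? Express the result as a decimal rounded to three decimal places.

First analyser (S_x): P(|+x⟩) = |⟨+x|ψ⟩|² = 49/58.
After stage 1 the state is |+x⟩; P(|-y⟩) = |⟨-y|+x⟩|² = 1/2.
Joint probability = 49/58 × 1/2 = 0.422.

0.422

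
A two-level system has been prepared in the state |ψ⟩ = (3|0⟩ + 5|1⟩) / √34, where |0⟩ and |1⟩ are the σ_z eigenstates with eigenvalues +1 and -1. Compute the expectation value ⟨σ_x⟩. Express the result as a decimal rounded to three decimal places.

0.882

⟨σ_x⟩ = 2 Re(a* b)/(|a|²+|b|²) with a = 3, b = 5.
a* b = 15, so ⟨σ_x⟩ = 30/34.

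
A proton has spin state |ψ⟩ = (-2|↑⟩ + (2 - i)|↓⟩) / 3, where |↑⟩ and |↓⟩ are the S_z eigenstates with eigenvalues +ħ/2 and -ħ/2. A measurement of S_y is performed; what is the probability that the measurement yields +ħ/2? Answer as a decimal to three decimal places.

0.722

|+y⟩ = (|↑⟩ + i|↓⟩)/√2, so ⟨+y|ψ⟩ = (-3 - 2i) / (√2·3).
P = |-3 - 2i|² / 18 = 13/18.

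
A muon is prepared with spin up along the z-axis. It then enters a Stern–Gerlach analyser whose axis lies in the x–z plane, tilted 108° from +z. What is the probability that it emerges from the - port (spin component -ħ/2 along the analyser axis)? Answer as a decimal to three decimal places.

0.655

For spin-½, the probability of finding spin-up along an axis at angle θ to the initial spin direction is cos²(θ/2); spin-down is sin²(θ/2).
θ = 108°, so P = sin²(54°) ≈ 0.655.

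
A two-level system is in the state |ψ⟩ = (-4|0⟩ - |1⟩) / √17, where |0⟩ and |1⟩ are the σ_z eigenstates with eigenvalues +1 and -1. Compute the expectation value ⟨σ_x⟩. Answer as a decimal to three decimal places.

⟨σ_x⟩ = 2 Re(a* b)/(|a|²+|b|²) with a = -4, b = -1.
a* b = 4, so ⟨σ_x⟩ = 8/17.

0.471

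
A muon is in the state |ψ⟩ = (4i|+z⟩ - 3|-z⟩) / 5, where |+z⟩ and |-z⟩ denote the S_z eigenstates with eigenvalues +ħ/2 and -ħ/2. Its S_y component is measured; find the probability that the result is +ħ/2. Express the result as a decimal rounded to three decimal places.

0.980

|+y⟩ = (|+z⟩ + i|-z⟩)/√2, so ⟨+y|ψ⟩ = (7i) / (√2·5).
P = |7i|² / 50 = 49/50.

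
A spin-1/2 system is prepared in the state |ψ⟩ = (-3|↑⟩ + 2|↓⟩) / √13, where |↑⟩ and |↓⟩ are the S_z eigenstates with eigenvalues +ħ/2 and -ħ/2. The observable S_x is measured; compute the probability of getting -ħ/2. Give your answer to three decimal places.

|-x⟩ = (|↑⟩ - |↓⟩)/√2, so ⟨-x|ψ⟩ = (-5) / (√2·√13).
P = |-5|² / 26 = 25/26.

0.962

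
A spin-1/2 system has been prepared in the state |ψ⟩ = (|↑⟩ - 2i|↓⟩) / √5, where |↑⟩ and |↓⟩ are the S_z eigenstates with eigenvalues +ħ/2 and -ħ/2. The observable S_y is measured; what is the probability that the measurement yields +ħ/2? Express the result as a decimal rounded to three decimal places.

0.100

|+y⟩ = (|↑⟩ + i|↓⟩)/√2, so ⟨+y|ψ⟩ = (-1) / (√2·√5).
P = |-1|² / 10 = 1/10.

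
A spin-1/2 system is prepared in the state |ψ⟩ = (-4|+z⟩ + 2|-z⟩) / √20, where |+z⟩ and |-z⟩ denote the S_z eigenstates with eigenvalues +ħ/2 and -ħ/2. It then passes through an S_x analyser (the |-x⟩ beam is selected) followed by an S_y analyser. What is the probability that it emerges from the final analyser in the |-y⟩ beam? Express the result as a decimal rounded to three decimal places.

First analyser (S_x): P(|-x⟩) = |⟨-x|ψ⟩|² = 36/40.
After stage 1 the state is |-x⟩; P(|-y⟩) = |⟨-y|-x⟩|² = 1/2.
Joint probability = 36/40 × 1/2 = 0.450.

0.450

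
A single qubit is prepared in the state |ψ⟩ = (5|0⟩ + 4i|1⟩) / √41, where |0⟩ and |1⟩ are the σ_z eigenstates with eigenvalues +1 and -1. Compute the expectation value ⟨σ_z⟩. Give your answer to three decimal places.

0.220

⟨σ_z⟩ = |a|² - |b|² divided by |a|²+|b|², with a, b the |0⟩, |1⟩ amplitudes.
= (25 - 16)/41 = 9/41.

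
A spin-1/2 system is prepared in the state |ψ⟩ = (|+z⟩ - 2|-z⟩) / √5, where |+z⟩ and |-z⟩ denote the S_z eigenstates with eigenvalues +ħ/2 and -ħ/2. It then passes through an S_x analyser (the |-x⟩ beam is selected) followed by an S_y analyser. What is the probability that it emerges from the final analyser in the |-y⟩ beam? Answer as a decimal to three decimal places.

0.450

First analyser (S_x): P(|-x⟩) = |⟨-x|ψ⟩|² = 9/10.
After stage 1 the state is |-x⟩; P(|-y⟩) = |⟨-y|-x⟩|² = 1/2.
Joint probability = 9/10 × 1/2 = 0.450.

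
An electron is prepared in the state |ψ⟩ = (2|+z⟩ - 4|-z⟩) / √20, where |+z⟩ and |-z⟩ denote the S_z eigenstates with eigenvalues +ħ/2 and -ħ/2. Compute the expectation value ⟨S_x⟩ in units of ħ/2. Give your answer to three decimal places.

⟨σ_x⟩ = 2 Re(a* b)/(|a|²+|b|²) with a = 2, b = -4.
a* b = -8, so ⟨σ_x⟩ = -16/20.
⟨S_x⟩ = (ħ/2)·⟨σ_x⟩.

-0.800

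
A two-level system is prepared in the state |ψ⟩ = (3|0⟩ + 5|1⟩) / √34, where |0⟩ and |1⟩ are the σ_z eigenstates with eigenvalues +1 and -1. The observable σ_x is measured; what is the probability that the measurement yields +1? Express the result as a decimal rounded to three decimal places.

0.941

|+x⟩ = (|0⟩ + |1⟩)/√2, so ⟨+x|ψ⟩ = (8) / (√2·√34).
P = |8|² / 68 = 64/68.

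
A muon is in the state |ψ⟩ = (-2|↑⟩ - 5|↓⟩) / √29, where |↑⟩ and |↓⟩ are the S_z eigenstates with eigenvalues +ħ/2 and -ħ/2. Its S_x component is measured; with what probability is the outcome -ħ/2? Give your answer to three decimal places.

0.155

|-x⟩ = (|↑⟩ - |↓⟩)/√2, so ⟨-x|ψ⟩ = (3) / (√2·√29).
P = |3|² / 58 = 9/58.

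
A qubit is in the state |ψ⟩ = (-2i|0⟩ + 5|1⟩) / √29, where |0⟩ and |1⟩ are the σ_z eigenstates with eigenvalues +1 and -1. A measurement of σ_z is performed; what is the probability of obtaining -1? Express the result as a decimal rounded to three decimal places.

0.862

The -1 outcome corresponds to |1⟩. Its amplitude in |ψ⟩ is 5/√29.
P = |5|² / 29 = 25/29.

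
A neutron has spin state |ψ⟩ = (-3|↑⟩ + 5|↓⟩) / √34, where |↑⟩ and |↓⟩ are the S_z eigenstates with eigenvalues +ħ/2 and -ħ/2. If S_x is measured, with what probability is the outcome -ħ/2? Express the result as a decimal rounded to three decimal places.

0.941

|-x⟩ = (|↑⟩ - |↓⟩)/√2, so ⟨-x|ψ⟩ = (-8) / (√2·√34).
P = |-8|² / 68 = 64/68.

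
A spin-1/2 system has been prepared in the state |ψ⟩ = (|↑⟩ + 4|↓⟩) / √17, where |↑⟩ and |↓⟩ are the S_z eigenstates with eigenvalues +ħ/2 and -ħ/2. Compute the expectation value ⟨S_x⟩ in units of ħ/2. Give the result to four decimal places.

⟨σ_x⟩ = 2 Re(a* b)/(|a|²+|b|²) with a = 1, b = 4.
a* b = 4, so ⟨σ_x⟩ = 8/17.
⟨S_x⟩ = (ħ/2)·⟨σ_x⟩.

0.4706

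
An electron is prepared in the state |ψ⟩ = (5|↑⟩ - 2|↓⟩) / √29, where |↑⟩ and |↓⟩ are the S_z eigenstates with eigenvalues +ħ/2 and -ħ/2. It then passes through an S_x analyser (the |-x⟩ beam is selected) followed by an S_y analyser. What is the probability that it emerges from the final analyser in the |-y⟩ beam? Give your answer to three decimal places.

First analyser (S_x): P(|-x⟩) = |⟨-x|ψ⟩|² = 49/58.
After stage 1 the state is |-x⟩; P(|-y⟩) = |⟨-y|-x⟩|² = 1/2.
Joint probability = 49/58 × 1/2 = 0.422.

0.422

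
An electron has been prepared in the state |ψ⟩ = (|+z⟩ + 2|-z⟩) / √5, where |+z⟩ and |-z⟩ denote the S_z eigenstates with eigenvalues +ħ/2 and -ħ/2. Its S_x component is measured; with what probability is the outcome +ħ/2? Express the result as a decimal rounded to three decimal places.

0.900

|+x⟩ = (|+z⟩ + |-z⟩)/√2, so ⟨+x|ψ⟩ = (3) / (√2·√5).
P = |3|² / 10 = 9/10.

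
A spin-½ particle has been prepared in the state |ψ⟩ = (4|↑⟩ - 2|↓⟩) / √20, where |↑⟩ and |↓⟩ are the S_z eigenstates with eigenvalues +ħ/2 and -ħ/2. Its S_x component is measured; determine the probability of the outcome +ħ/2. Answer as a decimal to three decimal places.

0.100

|+x⟩ = (|↑⟩ + |↓⟩)/√2, so ⟨+x|ψ⟩ = (2) / (√2·√20).
P = |2|² / 40 = 4/40.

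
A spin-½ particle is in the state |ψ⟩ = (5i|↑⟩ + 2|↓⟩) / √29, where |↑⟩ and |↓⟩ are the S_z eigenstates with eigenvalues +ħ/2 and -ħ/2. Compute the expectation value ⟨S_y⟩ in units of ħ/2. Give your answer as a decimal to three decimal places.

⟨σ_y⟩ = 2 Im(a* b)/(|a|²+|b|²) with a = 5i, b = 2.
a* b = -10i, so ⟨σ_y⟩ = -20/29.
⟨S_y⟩ = (ħ/2)·⟨σ_y⟩.

-0.690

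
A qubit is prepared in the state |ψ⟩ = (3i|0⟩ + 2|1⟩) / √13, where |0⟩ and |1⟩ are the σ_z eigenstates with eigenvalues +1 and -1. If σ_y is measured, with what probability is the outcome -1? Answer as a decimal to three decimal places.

|-y⟩ = (|0⟩ - i|1⟩)/√2, so ⟨-y|ψ⟩ = (5i) / (√2·√13).
P = |5i|² / 26 = 25/26.

0.962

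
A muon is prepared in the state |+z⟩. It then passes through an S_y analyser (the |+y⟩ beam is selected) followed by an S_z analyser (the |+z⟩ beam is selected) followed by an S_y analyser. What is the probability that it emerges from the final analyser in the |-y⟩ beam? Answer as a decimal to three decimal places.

0.125

First analyser (S_y): from |+z⟩, P(|+y⟩) = 1/2.
After stage 1 the state is |+y⟩; P(|+z⟩) = |⟨+z|+y⟩|² = 1/2.
After stage 2 the state is |+z⟩; P(|-y⟩) = |⟨-y|+z⟩|² = 1/2.
Joint probability = 1/2 × 1/2 × 1/2 = 0.125.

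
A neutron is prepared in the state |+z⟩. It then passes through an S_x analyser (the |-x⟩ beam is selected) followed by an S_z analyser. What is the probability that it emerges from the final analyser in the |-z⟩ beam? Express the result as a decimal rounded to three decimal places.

0.250

First analyser (S_x): from |+z⟩, P(|-x⟩) = 1/2.
After stage 1 the state is |-x⟩; P(|-z⟩) = |⟨-z|-x⟩|² = 1/2.
Joint probability = 1/2 × 1/2 = 0.250.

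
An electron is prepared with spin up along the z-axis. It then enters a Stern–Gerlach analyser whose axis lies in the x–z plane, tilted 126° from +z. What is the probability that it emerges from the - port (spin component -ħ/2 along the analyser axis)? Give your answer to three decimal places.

0.794

For spin-½, the probability of finding spin-up along an axis at angle θ to the initial spin direction is cos²(θ/2); spin-down is sin²(θ/2).
θ = 126°, so P = sin²(63°) ≈ 0.794.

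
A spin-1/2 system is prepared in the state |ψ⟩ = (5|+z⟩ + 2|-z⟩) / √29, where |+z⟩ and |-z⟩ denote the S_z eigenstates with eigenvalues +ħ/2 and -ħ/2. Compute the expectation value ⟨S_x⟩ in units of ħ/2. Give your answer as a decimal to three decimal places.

⟨σ_x⟩ = 2 Re(a* b)/(|a|²+|b|²) with a = 5, b = 2.
a* b = 10, so ⟨σ_x⟩ = 20/29.
⟨S_x⟩ = (ħ/2)·⟨σ_x⟩.

0.690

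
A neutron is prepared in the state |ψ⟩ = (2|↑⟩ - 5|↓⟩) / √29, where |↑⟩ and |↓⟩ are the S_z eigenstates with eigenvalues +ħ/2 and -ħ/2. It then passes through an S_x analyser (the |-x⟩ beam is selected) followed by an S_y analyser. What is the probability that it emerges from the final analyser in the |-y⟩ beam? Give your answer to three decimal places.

First analyser (S_x): P(|-x⟩) = |⟨-x|ψ⟩|² = 49/58.
After stage 1 the state is |-x⟩; P(|-y⟩) = |⟨-y|-x⟩|² = 1/2.
Joint probability = 49/58 × 1/2 = 0.422.

0.422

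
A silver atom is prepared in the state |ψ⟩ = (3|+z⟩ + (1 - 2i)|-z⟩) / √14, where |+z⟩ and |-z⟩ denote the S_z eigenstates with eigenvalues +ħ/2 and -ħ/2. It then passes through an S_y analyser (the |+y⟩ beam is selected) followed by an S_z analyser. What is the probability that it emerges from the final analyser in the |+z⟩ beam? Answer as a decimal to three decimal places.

0.036

First analyser (S_y): P(|+y⟩) = |⟨+y|ψ⟩|² = 2/28.
After stage 1 the state is |+y⟩; P(|+z⟩) = |⟨+z|+y⟩|² = 1/2.
Joint probability = 2/28 × 1/2 = 0.036.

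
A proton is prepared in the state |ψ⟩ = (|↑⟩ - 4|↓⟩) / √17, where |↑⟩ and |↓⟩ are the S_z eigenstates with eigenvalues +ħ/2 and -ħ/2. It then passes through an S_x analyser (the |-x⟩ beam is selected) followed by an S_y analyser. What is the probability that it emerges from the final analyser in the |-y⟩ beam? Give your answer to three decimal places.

0.368

First analyser (S_x): P(|-x⟩) = |⟨-x|ψ⟩|² = 25/34.
After stage 1 the state is |-x⟩; P(|-y⟩) = |⟨-y|-x⟩|² = 1/2.
Joint probability = 25/34 × 1/2 = 0.368.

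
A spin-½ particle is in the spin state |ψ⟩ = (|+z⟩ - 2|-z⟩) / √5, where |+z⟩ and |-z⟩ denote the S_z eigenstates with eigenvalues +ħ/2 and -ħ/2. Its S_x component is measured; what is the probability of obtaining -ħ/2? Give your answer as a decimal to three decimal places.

0.900

|-x⟩ = (|+z⟩ - |-z⟩)/√2, so ⟨-x|ψ⟩ = (3) / (√2·√5).
P = |3|² / 10 = 9/10.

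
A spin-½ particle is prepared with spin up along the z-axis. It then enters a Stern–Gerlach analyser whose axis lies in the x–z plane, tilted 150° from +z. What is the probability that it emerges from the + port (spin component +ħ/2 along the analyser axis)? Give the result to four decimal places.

For spin-½, the probability of finding spin-up along an axis at angle θ to the initial spin direction is cos²(θ/2); spin-down is sin²(θ/2).
θ = 150°, so P = cos²(75°) ≈ 0.0670.

0.0670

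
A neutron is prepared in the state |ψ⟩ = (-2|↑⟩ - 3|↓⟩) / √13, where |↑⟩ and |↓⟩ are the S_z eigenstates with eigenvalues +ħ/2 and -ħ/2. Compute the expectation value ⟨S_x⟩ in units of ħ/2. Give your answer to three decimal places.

⟨σ_x⟩ = 2 Re(a* b)/(|a|²+|b|²) with a = -2, b = -3.
a* b = 6, so ⟨σ_x⟩ = 12/13.
⟨S_x⟩ = (ħ/2)·⟨σ_x⟩.

0.923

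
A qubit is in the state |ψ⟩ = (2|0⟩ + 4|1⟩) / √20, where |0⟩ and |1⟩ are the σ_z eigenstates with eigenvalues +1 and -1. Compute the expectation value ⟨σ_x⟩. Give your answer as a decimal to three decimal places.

⟨σ_x⟩ = 2 Re(a* b)/(|a|²+|b|²) with a = 2, b = 4.
a* b = 8, so ⟨σ_x⟩ = 16/20.

0.800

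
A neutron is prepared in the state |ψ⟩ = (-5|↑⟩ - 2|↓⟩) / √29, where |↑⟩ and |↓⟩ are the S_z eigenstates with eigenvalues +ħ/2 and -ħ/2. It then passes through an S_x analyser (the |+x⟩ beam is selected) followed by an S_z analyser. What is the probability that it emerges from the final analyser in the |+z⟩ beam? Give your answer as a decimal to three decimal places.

First analyser (S_x): P(|+x⟩) = |⟨+x|ψ⟩|² = 49/58.
After stage 1 the state is |+x⟩; P(|+z⟩) = |⟨+z|+x⟩|² = 1/2.
Joint probability = 49/58 × 1/2 = 0.422.

0.422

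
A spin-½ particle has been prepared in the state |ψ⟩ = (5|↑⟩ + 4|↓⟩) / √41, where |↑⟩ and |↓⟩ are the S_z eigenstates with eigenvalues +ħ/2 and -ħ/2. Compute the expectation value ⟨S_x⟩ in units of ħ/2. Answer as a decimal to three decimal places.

0.976

⟨σ_x⟩ = 2 Re(a* b)/(|a|²+|b|²) with a = 5, b = 4.
a* b = 20, so ⟨σ_x⟩ = 40/41.
⟨S_x⟩ = (ħ/2)·⟨σ_x⟩.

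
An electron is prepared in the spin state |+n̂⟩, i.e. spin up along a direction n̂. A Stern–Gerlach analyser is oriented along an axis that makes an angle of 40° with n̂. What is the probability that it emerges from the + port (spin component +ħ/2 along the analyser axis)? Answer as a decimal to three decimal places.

0.883

For spin-½, the probability of finding spin-up along an axis at angle θ to the initial spin direction is cos²(θ/2); spin-down is sin²(θ/2).
θ = 40°, so P = cos²(20°) ≈ 0.883.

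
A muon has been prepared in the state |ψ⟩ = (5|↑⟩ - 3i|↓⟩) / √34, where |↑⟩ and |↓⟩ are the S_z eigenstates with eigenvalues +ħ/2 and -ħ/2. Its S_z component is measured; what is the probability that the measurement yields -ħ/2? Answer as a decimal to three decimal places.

0.265

The -ħ/2 outcome corresponds to |↓⟩. Its amplitude in |ψ⟩ is -3i/√34.
P = |-3i|² / 34 = 9/34.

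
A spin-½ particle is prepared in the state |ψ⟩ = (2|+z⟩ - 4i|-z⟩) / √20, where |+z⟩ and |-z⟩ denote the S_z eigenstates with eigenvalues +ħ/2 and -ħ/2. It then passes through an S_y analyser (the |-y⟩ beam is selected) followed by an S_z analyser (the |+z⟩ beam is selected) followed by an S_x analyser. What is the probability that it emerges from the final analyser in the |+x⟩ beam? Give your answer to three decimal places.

0.225

First analyser (S_y): P(|-y⟩) = |⟨-y|ψ⟩|² = 36/40.
After stage 1 the state is |-y⟩; P(|+z⟩) = |⟨+z|-y⟩|² = 1/2.
After stage 2 the state is |+z⟩; P(|+x⟩) = |⟨+x|+z⟩|² = 1/2.
Joint probability = 36/40 × 1/2 × 1/2 = 0.225.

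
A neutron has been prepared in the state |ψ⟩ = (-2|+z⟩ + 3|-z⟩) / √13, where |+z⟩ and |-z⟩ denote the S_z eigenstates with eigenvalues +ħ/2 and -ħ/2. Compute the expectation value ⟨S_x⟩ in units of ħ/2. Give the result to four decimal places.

-0.9231

⟨σ_x⟩ = 2 Re(a* b)/(|a|²+|b|²) with a = -2, b = 3.
a* b = -6, so ⟨σ_x⟩ = -12/13.
⟨S_x⟩ = (ħ/2)·⟨σ_x⟩.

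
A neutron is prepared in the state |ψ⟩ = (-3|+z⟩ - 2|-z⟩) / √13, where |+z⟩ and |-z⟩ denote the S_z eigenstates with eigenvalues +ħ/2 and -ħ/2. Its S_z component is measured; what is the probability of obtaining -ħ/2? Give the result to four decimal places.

0.3077

The -ħ/2 outcome corresponds to |-z⟩. Its amplitude in |ψ⟩ is -2/√13.
P = |-2|² / 13 = 4/13.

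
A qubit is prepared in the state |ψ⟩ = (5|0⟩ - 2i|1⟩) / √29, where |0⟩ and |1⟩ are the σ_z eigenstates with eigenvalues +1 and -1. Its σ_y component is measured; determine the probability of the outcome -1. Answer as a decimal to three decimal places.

|-y⟩ = (|0⟩ - i|1⟩)/√2, so ⟨-y|ψ⟩ = (7) / (√2·√29).
P = |7|² / 58 = 49/58.

0.845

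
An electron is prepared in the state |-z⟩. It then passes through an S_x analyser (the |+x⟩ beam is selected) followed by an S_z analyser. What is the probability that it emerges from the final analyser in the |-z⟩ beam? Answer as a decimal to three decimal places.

First analyser (S_x): from |-z⟩, P(|+x⟩) = 1/2.
After stage 1 the state is |+x⟩; P(|-z⟩) = |⟨-z|+x⟩|² = 1/2.
Joint probability = 1/2 × 1/2 = 0.250.

0.250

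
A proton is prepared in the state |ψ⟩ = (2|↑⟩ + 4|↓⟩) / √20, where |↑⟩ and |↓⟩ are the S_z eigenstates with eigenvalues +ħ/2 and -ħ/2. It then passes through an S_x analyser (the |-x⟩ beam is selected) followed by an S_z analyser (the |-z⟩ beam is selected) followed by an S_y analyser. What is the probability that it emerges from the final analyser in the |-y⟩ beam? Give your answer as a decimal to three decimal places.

0.025

First analyser (S_x): P(|-x⟩) = |⟨-x|ψ⟩|² = 4/40.
After stage 1 the state is |-x⟩; P(|-z⟩) = |⟨-z|-x⟩|² = 1/2.
After stage 2 the state is |-z⟩; P(|-y⟩) = |⟨-y|-z⟩|² = 1/2.
Joint probability = 4/40 × 1/2 × 1/2 = 0.025.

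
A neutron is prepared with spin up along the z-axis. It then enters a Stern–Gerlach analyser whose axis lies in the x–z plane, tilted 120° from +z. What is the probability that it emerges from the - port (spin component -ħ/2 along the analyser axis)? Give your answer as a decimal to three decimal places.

0.750

For spin-½, the probability of finding spin-up along an axis at angle θ to the initial spin direction is cos²(θ/2); spin-down is sin²(θ/2).
θ = 120°, so P = sin²(60°) ≈ 0.750.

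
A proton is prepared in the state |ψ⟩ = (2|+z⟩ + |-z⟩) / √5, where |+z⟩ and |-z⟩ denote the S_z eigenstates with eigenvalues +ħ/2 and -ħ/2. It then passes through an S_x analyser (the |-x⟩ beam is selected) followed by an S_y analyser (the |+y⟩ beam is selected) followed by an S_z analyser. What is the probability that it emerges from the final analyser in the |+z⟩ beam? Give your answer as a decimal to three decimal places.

0.025

First analyser (S_x): P(|-x⟩) = |⟨-x|ψ⟩|² = 1/10.
After stage 1 the state is |-x⟩; P(|+y⟩) = |⟨+y|-x⟩|² = 1/2.
After stage 2 the state is |+y⟩; P(|+z⟩) = |⟨+z|+y⟩|² = 1/2.
Joint probability = 1/10 × 1/2 × 1/2 = 0.025.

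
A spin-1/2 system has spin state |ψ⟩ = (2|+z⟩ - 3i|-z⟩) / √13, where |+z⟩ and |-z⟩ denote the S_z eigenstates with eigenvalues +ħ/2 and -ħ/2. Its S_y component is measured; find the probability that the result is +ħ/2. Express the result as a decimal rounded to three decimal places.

0.038

|+y⟩ = (|+z⟩ + i|-z⟩)/√2, so ⟨+y|ψ⟩ = (-1) / (√2·√13).
P = |-1|² / 26 = 1/26.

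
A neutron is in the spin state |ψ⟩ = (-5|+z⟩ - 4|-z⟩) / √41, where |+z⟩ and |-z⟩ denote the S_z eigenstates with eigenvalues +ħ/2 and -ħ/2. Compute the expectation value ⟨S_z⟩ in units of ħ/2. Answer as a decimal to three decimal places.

⟨σ_z⟩ = |a|² - |b|² divided by |a|²+|b|², with a, b the |+z⟩, |-z⟩ amplitudes.
= (25 - 16)/41 = 9/41.
⟨S_z⟩ = (ħ/2)·⟨σ_z⟩.

0.220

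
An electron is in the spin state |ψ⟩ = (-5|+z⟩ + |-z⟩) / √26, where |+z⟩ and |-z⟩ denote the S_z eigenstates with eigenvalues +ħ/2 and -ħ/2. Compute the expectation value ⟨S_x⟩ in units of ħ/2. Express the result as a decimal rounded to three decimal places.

⟨σ_x⟩ = 2 Re(a* b)/(|a|²+|b|²) with a = -5, b = 1.
a* b = -5, so ⟨σ_x⟩ = -10/26.
⟨S_x⟩ = (ħ/2)·⟨σ_x⟩.

-0.385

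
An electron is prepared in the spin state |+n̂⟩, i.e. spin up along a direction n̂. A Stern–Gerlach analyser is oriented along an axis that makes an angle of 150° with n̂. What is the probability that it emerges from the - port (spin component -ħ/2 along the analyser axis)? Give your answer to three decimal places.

0.933

For spin-½, the probability of finding spin-up along an axis at angle θ to the initial spin direction is cos²(θ/2); spin-down is sin²(θ/2).
θ = 150°, so P = sin²(75°) ≈ 0.933.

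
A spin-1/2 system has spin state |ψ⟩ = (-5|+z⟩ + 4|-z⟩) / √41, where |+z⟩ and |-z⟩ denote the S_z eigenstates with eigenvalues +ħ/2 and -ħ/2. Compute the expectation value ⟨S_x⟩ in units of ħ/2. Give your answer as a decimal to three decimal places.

⟨σ_x⟩ = 2 Re(a* b)/(|a|²+|b|²) with a = -5, b = 4.
a* b = -20, so ⟨σ_x⟩ = -40/41.
⟨S_x⟩ = (ħ/2)·⟨σ_x⟩.

-0.976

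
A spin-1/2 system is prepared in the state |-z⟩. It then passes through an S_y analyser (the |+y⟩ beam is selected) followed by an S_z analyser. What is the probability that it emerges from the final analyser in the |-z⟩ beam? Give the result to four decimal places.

First analyser (S_y): from |-z⟩, P(|+y⟩) = 1/2.
After stage 1 the state is |+y⟩; P(|-z⟩) = |⟨-z|+y⟩|² = 1/2.
Joint probability = 1/2 × 1/2 = 0.2500.

0.2500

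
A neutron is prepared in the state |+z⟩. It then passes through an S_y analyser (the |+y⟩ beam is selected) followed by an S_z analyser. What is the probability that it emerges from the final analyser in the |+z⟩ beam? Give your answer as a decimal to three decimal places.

0.250

First analyser (S_y): from |+z⟩, P(|+y⟩) = 1/2.
After stage 1 the state is |+y⟩; P(|+z⟩) = |⟨+z|+y⟩|² = 1/2.
Joint probability = 1/2 × 1/2 = 0.250.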